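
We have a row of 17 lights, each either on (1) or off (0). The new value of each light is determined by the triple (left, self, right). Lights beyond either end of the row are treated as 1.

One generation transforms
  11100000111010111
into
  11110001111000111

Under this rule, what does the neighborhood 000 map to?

At position 4 the neighborhood is 000; the next row has 0 there.

0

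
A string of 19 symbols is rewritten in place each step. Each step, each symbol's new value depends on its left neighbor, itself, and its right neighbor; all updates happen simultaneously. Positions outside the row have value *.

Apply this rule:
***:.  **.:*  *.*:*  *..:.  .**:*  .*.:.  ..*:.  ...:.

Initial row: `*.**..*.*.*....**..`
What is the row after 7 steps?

step 1: ****...*.*.....**..
step 2: ...*....*......**..
step 3: ...............**..
step 4: ...............**..  (fixed point — unchanged through step 7)

...............**..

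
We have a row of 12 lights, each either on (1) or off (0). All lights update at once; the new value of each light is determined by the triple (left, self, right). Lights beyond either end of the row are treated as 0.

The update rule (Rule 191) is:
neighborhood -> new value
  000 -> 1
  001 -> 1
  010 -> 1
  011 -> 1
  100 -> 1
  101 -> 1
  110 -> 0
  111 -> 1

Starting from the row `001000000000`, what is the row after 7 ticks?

111111111111
111111111110
111111111101
111111111011
111111110110
111111101101
111111011011

111111011011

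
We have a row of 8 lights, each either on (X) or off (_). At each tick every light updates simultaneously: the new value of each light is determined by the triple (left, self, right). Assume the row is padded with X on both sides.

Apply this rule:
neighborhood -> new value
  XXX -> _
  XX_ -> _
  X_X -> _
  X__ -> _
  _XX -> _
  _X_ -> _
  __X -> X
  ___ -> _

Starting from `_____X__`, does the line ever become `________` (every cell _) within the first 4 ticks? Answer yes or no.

tick 1: ____X__X
tick 2: ___X__X_
tick 3: __X__X__
tick 4: _X__X__X
tick 4 is _X__X__X, still not uniform _

no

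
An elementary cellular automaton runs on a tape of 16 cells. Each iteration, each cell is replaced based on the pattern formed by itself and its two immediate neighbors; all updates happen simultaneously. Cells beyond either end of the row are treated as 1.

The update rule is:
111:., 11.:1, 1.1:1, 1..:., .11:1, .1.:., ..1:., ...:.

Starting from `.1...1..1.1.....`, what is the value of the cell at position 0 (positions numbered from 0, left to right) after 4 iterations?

iteration 1: 1........1......
iteration 2: 1...............
iteration 3: 1...............  (fixed point — unchanged through iteration 4)
position 0 holds 1

1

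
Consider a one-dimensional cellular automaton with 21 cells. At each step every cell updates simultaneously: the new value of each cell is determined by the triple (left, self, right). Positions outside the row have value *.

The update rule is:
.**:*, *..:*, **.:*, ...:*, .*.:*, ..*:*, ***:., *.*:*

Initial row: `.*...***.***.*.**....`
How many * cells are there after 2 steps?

step 1: ******.***.**********
step 2: .....***.***.........
count of *: 6

6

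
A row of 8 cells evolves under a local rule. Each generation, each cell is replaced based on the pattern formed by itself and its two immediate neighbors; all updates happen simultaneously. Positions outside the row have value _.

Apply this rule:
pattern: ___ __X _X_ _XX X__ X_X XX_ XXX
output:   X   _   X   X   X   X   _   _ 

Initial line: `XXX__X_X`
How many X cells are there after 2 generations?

5

generation 1: X__X_XXX
generation 2: XX_XXX__
count of X: 5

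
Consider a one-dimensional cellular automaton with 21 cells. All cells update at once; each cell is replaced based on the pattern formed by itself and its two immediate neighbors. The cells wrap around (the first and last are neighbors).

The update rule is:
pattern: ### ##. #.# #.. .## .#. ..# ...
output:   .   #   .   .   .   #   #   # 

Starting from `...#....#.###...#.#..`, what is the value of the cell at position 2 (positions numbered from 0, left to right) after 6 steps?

####.####...#.###.#.#
...#....#.###...#.#..  (repeats step 0; period 2)
step 6: ...#....#.###...#.#..
position 2 holds .

.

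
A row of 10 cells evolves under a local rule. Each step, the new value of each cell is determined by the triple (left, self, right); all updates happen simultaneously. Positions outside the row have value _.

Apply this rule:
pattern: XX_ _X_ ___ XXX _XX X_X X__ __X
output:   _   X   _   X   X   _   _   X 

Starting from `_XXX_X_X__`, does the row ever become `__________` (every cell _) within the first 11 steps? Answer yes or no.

XXX__X_X__
XX__XX_X__
X__XX__X__
X_XX__XX__
X_X__XX___
X_X_XX____
X_X_X_____
X_X_X_____  (fixed point — unchanged through step 11)
step 11 is X_X_X_____, still not uniform _

no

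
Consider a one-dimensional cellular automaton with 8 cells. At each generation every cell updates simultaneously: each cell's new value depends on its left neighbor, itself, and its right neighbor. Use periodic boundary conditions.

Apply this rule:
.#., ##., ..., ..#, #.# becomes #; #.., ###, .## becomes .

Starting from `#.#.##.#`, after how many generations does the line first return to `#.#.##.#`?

24

generation 1: ####.##.
generation 2: ...##.##
generation 3: .##.##.#
generation 4: #.##.###
generation 5: ##.##...
generation 6: .##.#.##
generation 7: #.####.#
generation 8: ##...##.
generation 9: .#.##.##
generation 10: ###.##.#
generation 11: ..##.##.
generation 12: ##.##.#.
generation 13: .##.####
generation 14: #.##...#
generation 15: ##.#.##.
generation 16: .####.##
generation 17: #...##.#
generation 18: #.##.##.
generation 19: ##.##.##
generation 20: .##.##..
generation 21: #.##.#.#
generation 22: ##.####.
generation 23: .##...##
generation 24: #.#.##.#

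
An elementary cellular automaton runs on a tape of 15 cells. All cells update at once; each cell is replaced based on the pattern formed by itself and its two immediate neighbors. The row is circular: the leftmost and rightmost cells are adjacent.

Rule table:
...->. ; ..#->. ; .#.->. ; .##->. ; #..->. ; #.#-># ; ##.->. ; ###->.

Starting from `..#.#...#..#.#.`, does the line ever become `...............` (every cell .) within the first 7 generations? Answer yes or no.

generation 1: ...#........#..
generation 2: ...............
all cells are . at generation 2

yes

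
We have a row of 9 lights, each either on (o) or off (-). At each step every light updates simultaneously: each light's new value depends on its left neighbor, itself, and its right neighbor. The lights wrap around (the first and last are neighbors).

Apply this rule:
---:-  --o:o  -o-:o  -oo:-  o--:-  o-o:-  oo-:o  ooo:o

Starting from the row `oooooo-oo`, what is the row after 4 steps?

o-oooo-o-

oooooo--o
oooooo-o-
-ooooo-o-
o-oooo-o-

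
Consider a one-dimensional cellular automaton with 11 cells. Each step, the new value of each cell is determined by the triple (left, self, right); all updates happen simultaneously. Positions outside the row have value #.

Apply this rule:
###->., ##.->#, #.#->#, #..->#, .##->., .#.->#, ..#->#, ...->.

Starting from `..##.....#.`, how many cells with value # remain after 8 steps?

5

##.##...###
.##.##.#...
#.##.####.#
##.##...##.
.##.##.#.##
#.##.####..
##.##...###  (repeats step 1; period 6)
step 8: .##.##.#...
count of #: 5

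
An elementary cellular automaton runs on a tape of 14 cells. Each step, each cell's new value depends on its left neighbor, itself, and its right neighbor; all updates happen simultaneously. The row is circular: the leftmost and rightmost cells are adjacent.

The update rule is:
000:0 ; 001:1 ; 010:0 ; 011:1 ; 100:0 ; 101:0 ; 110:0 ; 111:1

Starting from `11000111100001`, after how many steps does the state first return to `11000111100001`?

14

step 1: 10001111000011
step 2: 00011110000111
step 3: 00111100001110
step 4: 01111000011100
step 5: 11110000111000
step 6: 11100001110001
step 7: 11000011100011
step 8: 10000111000111
step 9: 00001110001111
step 10: 00011100011110
step 11: 00111000111100
step 12: 01110001111000
step 13: 11100011110000
step 14: 11000111100001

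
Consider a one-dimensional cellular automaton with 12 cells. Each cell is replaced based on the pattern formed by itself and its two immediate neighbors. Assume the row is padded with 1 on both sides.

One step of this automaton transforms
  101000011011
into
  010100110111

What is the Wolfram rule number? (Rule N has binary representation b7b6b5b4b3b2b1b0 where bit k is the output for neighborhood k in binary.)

position 11: 111 → 1  (bit 7 = 1)
position 0: 110 → 0  (bit 6 = 0)
position 1: 101 → 1  (bit 5 = 1)
position 3: 100 → 1  (bit 4 = 1)
position 7: 011 → 1  (bit 3 = 1)
position 2: 010 → 0  (bit 2 = 0)
position 6: 001 → 1  (bit 1 = 1)
position 4: 000 → 0  (bit 0 = 0)
bits b7..b0 = 10111010 = 186

186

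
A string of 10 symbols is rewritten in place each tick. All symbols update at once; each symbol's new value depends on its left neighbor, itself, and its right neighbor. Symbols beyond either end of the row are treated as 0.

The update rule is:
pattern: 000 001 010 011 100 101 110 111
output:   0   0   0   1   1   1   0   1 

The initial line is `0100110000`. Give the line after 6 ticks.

0000000101

tick 1: 0010101000
tick 2: 0001010100
tick 3: 0000101010
tick 4: 0000010101
tick 5: 0000001010
tick 6: 0000000101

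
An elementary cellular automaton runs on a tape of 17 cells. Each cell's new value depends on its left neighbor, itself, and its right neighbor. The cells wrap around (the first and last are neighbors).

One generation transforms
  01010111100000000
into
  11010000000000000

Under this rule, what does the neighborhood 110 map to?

At position 8 the neighborhood is 110; the next row has 0 there.

0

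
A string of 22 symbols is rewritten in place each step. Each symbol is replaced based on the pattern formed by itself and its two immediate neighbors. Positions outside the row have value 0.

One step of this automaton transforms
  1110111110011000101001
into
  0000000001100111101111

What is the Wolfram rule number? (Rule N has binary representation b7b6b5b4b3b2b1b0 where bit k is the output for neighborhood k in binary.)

23

position 1: 111 → 0  (bit 7 = 0)
position 2: 110 → 0  (bit 6 = 0)
position 3: 101 → 0  (bit 5 = 0)
position 9: 100 → 1  (bit 4 = 1)
position 0: 011 → 0  (bit 3 = 0)
position 16: 010 → 1  (bit 2 = 1)
position 10: 001 → 1  (bit 1 = 1)
position 14: 000 → 1  (bit 0 = 1)
bits b7..b0 = 00010111 = 23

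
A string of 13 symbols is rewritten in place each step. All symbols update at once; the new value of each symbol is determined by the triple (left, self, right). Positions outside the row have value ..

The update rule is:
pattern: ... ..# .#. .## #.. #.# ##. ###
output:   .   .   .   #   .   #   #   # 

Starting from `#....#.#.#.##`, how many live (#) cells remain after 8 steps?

5

step 1: ......#.#.###
step 2: .......#.####
step 3: ........#####
step 4: ........#####  (fixed point — unchanged through step 8)
count of #: 5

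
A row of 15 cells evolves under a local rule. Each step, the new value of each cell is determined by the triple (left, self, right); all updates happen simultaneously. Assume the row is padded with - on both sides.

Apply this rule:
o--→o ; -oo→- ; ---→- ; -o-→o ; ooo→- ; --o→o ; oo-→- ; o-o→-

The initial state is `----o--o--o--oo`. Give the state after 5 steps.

step 1: ---oooooooooo--
step 2: --o----------o-
step 3: -ooo--------ooo
step 4: o---o------o---
step 5: oo-ooo----ooo--

oo-ooo----ooo--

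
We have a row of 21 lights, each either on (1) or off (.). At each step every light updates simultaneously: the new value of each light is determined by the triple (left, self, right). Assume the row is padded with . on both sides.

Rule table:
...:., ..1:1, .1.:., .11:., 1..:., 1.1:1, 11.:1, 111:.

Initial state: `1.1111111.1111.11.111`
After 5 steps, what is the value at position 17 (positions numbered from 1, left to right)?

.

.1......11...11.11..1
1......1.1..1.11.1.1.
......1.1..1.1.11.1..
.....1.1..1.1.1.11...
....1.1..1.1.1.1.1...
position 17 holds .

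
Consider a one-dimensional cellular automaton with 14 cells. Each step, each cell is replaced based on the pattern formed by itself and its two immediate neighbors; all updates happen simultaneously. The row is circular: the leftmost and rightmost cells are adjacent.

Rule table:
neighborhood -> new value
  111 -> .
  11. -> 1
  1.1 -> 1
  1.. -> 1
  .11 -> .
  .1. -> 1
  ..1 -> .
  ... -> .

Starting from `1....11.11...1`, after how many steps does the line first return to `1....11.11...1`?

11....11.11...
.11....11.11..
..11....11.11.
...11....11.11
1...11....11.1
11...11....11.
.11...11....11
1.11...11....1
11.11...11....
.11.11...11...
..11.11...11..
...11.11...11.
....11.11...11
1....11.11...1

14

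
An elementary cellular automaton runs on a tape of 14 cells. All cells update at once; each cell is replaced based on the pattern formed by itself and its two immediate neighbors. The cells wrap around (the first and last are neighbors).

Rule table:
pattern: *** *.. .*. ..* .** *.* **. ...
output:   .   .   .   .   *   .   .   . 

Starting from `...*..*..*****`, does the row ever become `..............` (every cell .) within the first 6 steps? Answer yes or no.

.........*....
..............
all cells are . at step 2

yes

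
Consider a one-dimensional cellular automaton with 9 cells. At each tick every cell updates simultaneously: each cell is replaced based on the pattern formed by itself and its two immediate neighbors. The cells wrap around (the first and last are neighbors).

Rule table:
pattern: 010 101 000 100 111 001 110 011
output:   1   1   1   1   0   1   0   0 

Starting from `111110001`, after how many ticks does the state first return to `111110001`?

2

000001110
111110001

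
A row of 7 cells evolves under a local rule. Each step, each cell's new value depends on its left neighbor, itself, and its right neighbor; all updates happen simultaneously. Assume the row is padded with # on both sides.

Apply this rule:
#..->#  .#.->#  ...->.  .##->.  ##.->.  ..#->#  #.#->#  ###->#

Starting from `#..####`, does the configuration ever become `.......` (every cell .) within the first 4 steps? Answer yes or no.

no

.##.###
#..#.##
.####.#
#.##.#.
step 4 is #.##.#., still not uniform .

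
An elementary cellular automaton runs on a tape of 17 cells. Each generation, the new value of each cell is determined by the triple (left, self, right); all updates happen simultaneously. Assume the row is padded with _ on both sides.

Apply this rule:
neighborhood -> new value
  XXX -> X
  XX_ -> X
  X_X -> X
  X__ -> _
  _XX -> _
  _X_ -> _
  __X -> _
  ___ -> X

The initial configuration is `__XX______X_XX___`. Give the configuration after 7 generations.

X__X_XXXX__X_X_XX
____X_XXX___X_X_X
XXX__X_XX_X__X_X_
_XX___X_XX____X__
__X_X__X_X_XX___X
X__X____X_X_X_X__
_____XX__X_X_X__X

_____XX__X_X_X__X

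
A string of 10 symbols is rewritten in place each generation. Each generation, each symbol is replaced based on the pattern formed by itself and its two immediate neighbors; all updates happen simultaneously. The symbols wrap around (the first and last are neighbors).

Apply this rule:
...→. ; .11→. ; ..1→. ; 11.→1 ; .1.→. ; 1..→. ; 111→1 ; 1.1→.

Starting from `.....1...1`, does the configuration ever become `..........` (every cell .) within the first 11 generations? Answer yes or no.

..........
all cells are . at generation 1

yes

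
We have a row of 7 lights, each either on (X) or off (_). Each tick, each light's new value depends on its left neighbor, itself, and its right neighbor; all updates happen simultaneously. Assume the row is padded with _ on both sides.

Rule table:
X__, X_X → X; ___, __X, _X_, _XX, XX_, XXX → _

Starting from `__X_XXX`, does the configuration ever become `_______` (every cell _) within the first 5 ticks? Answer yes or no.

___X___
____X__
_____X_
______X
_______
all cells are _ at tick 5

yes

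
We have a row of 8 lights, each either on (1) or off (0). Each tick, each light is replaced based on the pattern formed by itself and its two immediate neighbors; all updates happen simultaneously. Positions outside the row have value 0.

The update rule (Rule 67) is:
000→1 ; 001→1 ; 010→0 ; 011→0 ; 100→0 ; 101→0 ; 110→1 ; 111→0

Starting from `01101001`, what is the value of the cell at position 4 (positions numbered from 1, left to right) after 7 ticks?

tick 1: 10100010
tick 2: 00001100
tick 3: 11110101
tick 4: 00010000
tick 5: 11100111
tick 6: 00101001
tick 7: 11000010
position 4 holds 0

0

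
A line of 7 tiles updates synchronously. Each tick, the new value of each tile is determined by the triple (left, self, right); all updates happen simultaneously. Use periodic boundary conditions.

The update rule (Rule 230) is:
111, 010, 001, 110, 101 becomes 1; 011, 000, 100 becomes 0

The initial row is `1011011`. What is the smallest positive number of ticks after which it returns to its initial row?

tick 1: 1101101
tick 2: 1110110
tick 3: 0111011
tick 4: 1011101
tick 5: 1101110
tick 6: 0110111
tick 7: 1011011

7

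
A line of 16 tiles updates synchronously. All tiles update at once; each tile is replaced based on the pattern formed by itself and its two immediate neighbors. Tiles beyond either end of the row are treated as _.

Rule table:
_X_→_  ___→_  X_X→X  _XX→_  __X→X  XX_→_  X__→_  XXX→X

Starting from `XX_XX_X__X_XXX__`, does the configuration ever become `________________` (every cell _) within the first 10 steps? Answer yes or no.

no

__X__X__X_X_X___
_X__X__X_X_X____
X__X__X_X_X_____
__X__X_X_X______
_X__X_X_X_______
X__X_X_X________
__X_X_X_________
_X_X_X__________
X_X_X___________
_X_X____________
step 10 is _X_X____________, still not uniform _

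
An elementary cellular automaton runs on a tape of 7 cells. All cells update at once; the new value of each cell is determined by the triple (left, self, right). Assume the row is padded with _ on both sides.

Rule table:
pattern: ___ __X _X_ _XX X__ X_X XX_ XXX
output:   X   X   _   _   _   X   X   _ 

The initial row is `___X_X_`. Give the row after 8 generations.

XXX_X__
__XX__X
XX_X_X_
_XX_X__
X_XX__X
_X_X_X_
X_X_X__
_X_X__X

_X_X__X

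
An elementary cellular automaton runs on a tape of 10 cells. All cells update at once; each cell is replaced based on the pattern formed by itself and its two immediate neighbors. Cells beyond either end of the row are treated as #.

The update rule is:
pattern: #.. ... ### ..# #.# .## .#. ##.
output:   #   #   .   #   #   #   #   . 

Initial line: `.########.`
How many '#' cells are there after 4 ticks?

tick 1: ##.......#
tick 2: ..########
tick 3: ###.......
tick 4: ...#######
count of #: 7

7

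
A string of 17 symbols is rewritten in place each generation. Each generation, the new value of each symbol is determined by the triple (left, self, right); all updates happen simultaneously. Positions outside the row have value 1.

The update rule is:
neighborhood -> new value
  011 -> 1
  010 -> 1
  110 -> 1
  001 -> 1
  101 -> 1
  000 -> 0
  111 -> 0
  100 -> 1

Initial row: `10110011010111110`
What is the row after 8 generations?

11111111111100011
00000000000110110
10000000001111111
11000000011000000
01100000111100001
11110001100110011
00011011111111110
10111110000000011

10111110000000011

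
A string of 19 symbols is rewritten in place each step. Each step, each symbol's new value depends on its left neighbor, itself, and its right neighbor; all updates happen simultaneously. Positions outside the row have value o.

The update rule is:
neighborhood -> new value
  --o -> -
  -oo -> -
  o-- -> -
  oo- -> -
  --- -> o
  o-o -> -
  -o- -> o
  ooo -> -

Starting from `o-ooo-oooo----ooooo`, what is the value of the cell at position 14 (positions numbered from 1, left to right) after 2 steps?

-

-----------oo------
-ooooooooo----oooo-
position 14 holds -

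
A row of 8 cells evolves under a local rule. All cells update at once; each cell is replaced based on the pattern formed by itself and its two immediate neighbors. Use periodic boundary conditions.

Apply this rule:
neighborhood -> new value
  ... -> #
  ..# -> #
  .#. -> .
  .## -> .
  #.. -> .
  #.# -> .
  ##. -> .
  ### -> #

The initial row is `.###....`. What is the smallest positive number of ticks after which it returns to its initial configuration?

tick 1: #.#..###
tick 2: ....#.##
tick 3: .###....

3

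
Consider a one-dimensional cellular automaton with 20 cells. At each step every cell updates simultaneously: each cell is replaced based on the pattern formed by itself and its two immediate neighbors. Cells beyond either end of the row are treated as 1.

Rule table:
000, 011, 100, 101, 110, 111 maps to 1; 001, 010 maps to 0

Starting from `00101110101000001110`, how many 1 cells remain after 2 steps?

18

10011111010111101111
11011111101111111111
count of 1: 18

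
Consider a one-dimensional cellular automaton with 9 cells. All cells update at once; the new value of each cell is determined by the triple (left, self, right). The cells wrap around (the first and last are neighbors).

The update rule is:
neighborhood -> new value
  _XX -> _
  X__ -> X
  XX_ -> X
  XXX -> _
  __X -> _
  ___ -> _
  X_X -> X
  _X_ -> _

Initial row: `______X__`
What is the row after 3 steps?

step 1: _______X_
step 2: ________X
step 3: X________

X________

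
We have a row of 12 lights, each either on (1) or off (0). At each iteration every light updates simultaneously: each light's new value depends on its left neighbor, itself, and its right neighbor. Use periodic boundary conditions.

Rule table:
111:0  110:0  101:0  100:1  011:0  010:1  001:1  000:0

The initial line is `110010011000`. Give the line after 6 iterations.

110000011101

001111100101
110000011101
001000100000
011101110000
100000001000
110000011101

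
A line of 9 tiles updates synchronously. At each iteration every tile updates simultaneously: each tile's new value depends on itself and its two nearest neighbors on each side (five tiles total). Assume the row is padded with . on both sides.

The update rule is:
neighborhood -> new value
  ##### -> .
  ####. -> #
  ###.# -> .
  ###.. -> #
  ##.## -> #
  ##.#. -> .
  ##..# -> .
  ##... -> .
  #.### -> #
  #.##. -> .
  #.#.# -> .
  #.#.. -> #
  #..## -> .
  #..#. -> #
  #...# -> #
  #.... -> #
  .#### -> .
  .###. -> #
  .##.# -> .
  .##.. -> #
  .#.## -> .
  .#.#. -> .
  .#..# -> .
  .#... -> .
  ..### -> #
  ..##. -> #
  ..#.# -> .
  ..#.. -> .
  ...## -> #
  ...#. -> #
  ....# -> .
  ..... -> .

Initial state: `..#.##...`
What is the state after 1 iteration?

.#...#.#.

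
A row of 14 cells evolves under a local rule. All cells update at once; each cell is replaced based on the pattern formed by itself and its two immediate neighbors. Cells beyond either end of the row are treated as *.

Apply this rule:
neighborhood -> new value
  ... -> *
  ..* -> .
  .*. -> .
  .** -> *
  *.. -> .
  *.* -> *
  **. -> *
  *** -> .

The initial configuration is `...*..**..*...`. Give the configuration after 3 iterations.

.*....**....*.
*..**.**.**..*
*..********..*

*..********..*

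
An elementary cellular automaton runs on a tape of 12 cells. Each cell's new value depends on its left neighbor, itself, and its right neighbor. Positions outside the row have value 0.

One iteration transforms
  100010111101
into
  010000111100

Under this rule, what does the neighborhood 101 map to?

0

At position 5 the neighborhood is 101; the next row has 0 there.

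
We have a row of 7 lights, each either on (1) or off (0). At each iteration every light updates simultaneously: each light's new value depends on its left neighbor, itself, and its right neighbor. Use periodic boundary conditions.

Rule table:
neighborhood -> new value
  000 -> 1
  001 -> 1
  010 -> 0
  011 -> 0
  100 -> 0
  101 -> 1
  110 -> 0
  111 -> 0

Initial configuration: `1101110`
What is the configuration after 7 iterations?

0010010

iteration 1: 0010001
iteration 2: 0100110
iteration 3: 1001000
iteration 4: 0010011
iteration 5: 0100100
iteration 6: 1001001
iteration 7: 0010010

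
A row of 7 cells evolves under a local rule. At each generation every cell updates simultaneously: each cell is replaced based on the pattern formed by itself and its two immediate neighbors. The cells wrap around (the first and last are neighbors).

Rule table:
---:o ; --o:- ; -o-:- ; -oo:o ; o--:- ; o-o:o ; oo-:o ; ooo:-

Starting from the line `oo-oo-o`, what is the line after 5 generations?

-oo--oo

generation 1: -oooooo
generation 2: oo----o
generation 3: -o-oo-o
generation 4: o-oooo-
generation 5: -oo--oo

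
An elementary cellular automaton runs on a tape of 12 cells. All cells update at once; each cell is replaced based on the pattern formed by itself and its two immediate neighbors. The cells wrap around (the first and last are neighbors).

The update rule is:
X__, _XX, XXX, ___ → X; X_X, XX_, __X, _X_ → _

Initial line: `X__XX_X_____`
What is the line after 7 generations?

generation 1: _X_X___XXXX_
generation 2: ____XX_XXX_X
generation 3: XXX_X__XX___
generation 4: XX___X_X_XX_
generation 5: X_XX_____X__
generation 6: __X_XXXX__X_
generation 7: X___XXX_X__X

X___XXX_X__X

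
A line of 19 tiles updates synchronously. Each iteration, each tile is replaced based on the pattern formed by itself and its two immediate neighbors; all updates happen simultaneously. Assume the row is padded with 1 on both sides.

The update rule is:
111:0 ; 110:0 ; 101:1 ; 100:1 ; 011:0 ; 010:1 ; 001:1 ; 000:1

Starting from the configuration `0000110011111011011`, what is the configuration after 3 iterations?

1111001100000000000

iteration 1: 1111001100000100100
iteration 2: 0000110011111111111
iteration 3: 1111001100000000000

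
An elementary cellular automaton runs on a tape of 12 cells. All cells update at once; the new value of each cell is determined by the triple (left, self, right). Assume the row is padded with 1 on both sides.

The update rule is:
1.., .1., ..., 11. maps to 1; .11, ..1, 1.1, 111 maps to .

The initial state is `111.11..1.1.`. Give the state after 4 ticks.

..1..11.1.1.
1.11..1.1.1.
1..11.1.1.1.
11..1.1.1.1.

11..1.1.1.1.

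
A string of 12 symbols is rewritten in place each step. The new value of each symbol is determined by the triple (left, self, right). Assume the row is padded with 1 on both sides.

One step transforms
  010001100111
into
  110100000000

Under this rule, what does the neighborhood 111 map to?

At position 10 the neighborhood is 111; the next row has 0 there.

0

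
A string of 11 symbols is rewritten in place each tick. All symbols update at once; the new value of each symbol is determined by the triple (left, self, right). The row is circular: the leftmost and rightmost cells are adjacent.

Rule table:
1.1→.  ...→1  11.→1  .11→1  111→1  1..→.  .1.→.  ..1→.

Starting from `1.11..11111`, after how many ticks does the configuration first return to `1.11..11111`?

1

tick 1: 1.11..11111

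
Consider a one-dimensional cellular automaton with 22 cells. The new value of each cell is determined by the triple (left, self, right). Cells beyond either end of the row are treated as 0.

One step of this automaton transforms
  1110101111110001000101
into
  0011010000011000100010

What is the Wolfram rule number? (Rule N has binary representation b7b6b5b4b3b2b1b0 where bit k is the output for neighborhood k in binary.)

112

position 1: 111 → 0  (bit 7 = 0)
position 2: 110 → 1  (bit 6 = 1)
position 3: 101 → 1  (bit 5 = 1)
position 12: 100 → 1  (bit 4 = 1)
position 0: 011 → 0  (bit 3 = 0)
position 4: 010 → 0  (bit 2 = 0)
position 14: 001 → 0  (bit 1 = 0)
position 13: 000 → 0  (bit 0 = 0)
bits b7..b0 = 01110000 = 112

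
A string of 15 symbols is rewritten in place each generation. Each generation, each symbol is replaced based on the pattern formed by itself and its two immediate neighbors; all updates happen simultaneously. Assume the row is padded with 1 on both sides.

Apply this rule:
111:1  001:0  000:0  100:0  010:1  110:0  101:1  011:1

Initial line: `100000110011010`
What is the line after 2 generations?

generation 1: 000000100010111
generation 2: 000000100011111

000000100011111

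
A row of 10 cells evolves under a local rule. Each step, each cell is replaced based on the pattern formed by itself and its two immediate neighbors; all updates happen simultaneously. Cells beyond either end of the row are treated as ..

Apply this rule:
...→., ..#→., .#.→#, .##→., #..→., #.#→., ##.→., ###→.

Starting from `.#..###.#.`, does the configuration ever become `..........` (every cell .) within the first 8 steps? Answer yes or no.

no

.#......#.
.#......#.  (fixed point — unchanged through step 8)
step 8 is .#......#., still not uniform .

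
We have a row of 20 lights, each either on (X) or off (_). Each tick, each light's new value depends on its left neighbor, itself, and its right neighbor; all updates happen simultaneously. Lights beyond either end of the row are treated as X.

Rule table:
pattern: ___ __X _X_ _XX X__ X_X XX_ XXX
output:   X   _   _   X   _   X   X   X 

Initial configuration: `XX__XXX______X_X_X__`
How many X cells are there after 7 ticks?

XX__XXX_XXXX__X_X___
XX__XXXXXXXX___X__X_
XX__XXXXXXXX_X_____X
XX__XXXXXXXXX__XXX_X
XX__XXXXXXXXX__XXXXX
XX__XXXXXXXXX__XXXXX  (fixed point — unchanged through tick 7)
count of X: 16

16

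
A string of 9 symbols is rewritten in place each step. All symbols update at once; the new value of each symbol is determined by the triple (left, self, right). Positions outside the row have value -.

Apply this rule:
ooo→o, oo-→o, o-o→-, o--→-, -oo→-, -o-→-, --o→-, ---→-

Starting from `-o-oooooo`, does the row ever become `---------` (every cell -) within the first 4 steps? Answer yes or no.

----ooooo
-----oooo
------ooo
-------oo
step 4 is -------oo, still not uniform -

no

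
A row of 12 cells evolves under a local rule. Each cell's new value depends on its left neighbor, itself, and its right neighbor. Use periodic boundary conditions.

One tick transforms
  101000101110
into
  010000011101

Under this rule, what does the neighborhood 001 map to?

0

At position 5 the neighborhood is 001; the next row has 0 there.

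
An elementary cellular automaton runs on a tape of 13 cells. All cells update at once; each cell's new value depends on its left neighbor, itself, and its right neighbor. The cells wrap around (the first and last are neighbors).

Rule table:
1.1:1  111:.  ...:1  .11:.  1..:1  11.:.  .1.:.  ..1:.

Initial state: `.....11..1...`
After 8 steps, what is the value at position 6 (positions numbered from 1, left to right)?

1

1111...1..111
....11..1....
111...1..1111
...11..1.....
11...1..11111
..11..1......
1...1..111111
.11..1.......
position 6 holds 1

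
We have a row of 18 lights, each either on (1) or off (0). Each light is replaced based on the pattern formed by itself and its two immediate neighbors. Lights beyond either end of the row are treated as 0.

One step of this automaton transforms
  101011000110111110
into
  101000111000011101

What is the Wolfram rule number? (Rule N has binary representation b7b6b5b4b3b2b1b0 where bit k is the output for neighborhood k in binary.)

151

position 13: 111 → 1  (bit 7 = 1)
position 5: 110 → 0  (bit 6 = 0)
position 1: 101 → 0  (bit 5 = 0)
position 6: 100 → 1  (bit 4 = 1)
position 4: 011 → 0  (bit 3 = 0)
position 0: 010 → 1  (bit 2 = 1)
position 8: 001 → 1  (bit 1 = 1)
position 7: 000 → 1  (bit 0 = 1)
bits b7..b0 = 10010111 = 151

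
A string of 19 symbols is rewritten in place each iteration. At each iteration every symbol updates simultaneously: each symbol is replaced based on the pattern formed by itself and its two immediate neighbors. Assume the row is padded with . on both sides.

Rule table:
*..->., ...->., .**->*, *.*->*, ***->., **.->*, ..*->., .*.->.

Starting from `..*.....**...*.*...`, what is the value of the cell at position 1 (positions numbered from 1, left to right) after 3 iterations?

iteration 1: ........**....*....
iteration 2: ........**.........
iteration 3: ........**.........
position 1 holds .

.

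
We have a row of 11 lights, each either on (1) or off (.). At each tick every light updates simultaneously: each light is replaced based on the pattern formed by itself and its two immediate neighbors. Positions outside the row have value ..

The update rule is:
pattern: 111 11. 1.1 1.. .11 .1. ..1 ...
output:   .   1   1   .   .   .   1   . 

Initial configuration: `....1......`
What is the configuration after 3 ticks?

.1.........

...1.......
..1........
.1.........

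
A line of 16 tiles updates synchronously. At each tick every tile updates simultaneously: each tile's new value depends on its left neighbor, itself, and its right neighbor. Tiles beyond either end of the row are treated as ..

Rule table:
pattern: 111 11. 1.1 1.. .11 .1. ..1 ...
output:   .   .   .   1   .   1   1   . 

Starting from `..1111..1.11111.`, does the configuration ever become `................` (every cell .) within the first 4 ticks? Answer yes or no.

.1....111......1
111..1...1....11
...1111.111..1..
..1........1111.
tick 4 is ..1........1111., still not uniform .

no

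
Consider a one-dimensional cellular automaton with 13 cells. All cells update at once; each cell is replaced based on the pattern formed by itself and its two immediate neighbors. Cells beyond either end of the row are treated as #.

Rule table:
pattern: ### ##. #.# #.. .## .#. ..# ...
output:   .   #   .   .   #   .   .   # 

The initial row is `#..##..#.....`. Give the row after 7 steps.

#..##.##.###.

#..##....###.
#..##.##.#.#.
#..##.##.....
#..##.##.###.
#..##.##.#.#.  (repeats step 2; period 3)
step 7: #..##.##.###.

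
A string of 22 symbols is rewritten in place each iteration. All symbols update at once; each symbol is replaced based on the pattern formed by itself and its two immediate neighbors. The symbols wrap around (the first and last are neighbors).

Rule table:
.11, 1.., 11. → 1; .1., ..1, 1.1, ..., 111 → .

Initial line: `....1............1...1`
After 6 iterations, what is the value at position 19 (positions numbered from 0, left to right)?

1....1............1...
.1....1............1..
..1....1............1.
...1....1............1
1...1....1............
.1...1....1...........
position 19 holds .

.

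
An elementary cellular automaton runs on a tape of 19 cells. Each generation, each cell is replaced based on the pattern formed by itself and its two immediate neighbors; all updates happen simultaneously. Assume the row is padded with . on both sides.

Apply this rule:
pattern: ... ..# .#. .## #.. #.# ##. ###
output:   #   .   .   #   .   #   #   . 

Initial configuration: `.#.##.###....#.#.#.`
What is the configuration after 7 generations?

generation 1: ..#####.#.##..#.#..
generation 2: #.#...##.###...#..#
generation 3: .#..#.####.#.#.....
generation 4: .....##..##.#..####
generation 5: ####.##..###...#..#
generation 6: #..####..#.#.#.....
generation 7: ...#..#...#.#..####

...#..#...#.#..####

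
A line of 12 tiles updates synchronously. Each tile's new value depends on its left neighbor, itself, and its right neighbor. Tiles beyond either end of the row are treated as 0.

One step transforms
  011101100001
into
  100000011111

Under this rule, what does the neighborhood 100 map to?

1

At position 7 the neighborhood is 100; the next row has 1 there.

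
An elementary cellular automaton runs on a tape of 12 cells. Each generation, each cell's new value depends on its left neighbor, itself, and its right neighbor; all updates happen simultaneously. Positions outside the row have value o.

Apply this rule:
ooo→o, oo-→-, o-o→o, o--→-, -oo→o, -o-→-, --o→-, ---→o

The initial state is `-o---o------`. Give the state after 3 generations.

generation 1: o--o---oooo-
generation 2: -----o-ooo-o
generation 3: -ooo--ooo-oo

-ooo--ooo-oo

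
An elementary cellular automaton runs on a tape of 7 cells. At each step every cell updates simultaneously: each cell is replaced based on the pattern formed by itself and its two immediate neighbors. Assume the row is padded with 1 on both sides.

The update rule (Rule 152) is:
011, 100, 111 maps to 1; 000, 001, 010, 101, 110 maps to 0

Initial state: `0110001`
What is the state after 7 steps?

0101001
0000101
1000001
0100001
0010001
1001001
0100101

0100101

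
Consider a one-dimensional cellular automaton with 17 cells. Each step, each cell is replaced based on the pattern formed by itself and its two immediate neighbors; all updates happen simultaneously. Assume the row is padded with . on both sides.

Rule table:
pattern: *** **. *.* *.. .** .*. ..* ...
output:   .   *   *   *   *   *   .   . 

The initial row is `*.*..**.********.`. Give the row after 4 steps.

****.****......**
*..***..**.....**
**.*.**.***....**
*********.**...**

*********.**...**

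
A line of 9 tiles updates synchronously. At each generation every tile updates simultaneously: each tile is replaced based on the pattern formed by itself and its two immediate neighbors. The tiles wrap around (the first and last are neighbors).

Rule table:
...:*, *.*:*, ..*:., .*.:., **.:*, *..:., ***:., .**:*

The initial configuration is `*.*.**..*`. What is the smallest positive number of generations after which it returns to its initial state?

**.***..*
.***.*..*
**.**....
*****.**.
*...*****
*.*.*....
.*.*..**.
..*...**.
*...*.**.
..*..****
.....*..*
.***.....
.*.*.****
*.*.**..*

14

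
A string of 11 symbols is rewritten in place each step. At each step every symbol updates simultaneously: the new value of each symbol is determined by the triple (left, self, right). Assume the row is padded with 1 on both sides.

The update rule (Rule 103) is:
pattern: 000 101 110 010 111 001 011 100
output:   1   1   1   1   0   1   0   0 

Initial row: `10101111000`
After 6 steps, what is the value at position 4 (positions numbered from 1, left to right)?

11110001011
00010111100
01111000101
10001011110
10111100011
11000101100
position 4 holds 0

0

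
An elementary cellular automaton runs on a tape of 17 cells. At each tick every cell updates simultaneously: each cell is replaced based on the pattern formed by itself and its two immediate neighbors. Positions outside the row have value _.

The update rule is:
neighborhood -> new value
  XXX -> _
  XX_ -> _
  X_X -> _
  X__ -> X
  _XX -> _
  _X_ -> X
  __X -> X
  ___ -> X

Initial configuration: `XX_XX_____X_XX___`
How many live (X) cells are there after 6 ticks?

8

tick 1: _____XXXXXX___XXX
tick 2: XXXXX______XXX___
tick 3: _____XXXXXX___XXX  (repeats tick 1; period 2)
tick 6: XXXXX______XXX___
count of X: 8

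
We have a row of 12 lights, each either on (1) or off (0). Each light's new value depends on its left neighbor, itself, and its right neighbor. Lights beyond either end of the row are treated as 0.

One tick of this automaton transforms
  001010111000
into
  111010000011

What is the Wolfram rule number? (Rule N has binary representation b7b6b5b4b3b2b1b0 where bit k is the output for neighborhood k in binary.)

7

position 7: 111 → 0  (bit 7 = 0)
position 8: 110 → 0  (bit 6 = 0)
position 3: 101 → 0  (bit 5 = 0)
position 9: 100 → 0  (bit 4 = 0)
position 6: 011 → 0  (bit 3 = 0)
position 2: 010 → 1  (bit 2 = 1)
position 1: 001 → 1  (bit 1 = 1)
position 0: 000 → 1  (bit 0 = 1)
bits b7..b0 = 00000111 = 7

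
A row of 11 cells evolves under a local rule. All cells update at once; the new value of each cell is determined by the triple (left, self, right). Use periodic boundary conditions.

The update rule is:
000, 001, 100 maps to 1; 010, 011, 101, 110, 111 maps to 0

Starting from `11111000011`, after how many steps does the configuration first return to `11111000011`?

2

00000111100
11111000011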